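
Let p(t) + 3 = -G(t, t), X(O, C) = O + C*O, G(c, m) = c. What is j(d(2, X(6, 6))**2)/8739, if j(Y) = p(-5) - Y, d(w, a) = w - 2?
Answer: 2/8739 ≈ 0.00022886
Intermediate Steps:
p(t) = -3 - t
d(w, a) = -2 + w
j(Y) = 2 - Y (j(Y) = (-3 - 1*(-5)) - Y = (-3 + 5) - Y = 2 - Y)
j(d(2, X(6, 6))**2)/8739 = (2 - (-2 + 2)**2)/8739 = (2 - 1*0**2)*(1/8739) = (2 - 1*0)*(1/8739) = (2 + 0)*(1/8739) = 2*(1/8739) = 2/8739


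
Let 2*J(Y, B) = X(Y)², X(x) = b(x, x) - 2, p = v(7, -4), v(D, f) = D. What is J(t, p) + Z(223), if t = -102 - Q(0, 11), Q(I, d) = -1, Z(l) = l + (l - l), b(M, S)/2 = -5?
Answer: 295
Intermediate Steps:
b(M, S) = -10 (b(M, S) = 2*(-5) = -10)
Z(l) = l (Z(l) = l + 0 = l)
p = 7
X(x) = -12 (X(x) = -10 - 2 = -12)
t = -101 (t = -102 - 1*(-1) = -102 + 1 = -101)
J(Y, B) = 72 (J(Y, B) = (½)*(-12)² = (½)*144 = 72)
J(t, p) + Z(223) = 72 + 223 = 295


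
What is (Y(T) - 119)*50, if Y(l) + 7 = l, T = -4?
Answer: -6500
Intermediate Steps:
Y(l) = -7 + l
(Y(T) - 119)*50 = ((-7 - 4) - 119)*50 = (-11 - 119)*50 = -130*50 = -6500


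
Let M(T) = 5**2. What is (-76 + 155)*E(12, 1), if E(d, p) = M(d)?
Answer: 1975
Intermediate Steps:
M(T) = 25
E(d, p) = 25
(-76 + 155)*E(12, 1) = (-76 + 155)*25 = 79*25 = 1975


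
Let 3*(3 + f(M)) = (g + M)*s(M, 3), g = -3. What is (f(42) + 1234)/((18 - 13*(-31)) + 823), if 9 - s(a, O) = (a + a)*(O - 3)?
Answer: 337/311 ≈ 1.0836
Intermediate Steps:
s(a, O) = 9 - 2*a*(-3 + O) (s(a, O) = 9 - (a + a)*(O - 3) = 9 - 2*a*(-3 + O))
f(M) = -12 + 3*M (f(M) = -3 + ((-3 + M)*(9 + 6*M - 2*3*M))/3 = -3 + ((-3 + M)*(9 + 6*M - 6*M))/3 = -3 + ((-3 + M)*9)/3 = -3 + (-27 + 9*M)/3 = -3 + (-9 + 3*M) = -12 + 3*M)
(f(42) + 1234)/((18 - 13*(-31)) + 823) = ((-12 + 3*42) + 1234)/((18 - 13*(-31)) + 823) = ((-12 + 126) + 1234)/((18 + 403) + 823) = (114 + 1234)/(421 + 823) = 1348/1244 = 1348*(1/1244) = 337/311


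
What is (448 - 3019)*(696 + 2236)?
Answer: -7538172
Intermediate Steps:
(448 - 3019)*(696 + 2236) = -2571*2932 = -7538172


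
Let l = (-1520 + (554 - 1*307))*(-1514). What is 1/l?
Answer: 1/1927322 ≈ 5.1885e-7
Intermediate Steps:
l = 1927322 (l = (-1520 + (554 - 307))*(-1514) = (-1520 + 247)*(-1514) = -1273*(-1514) = 1927322)
1/l = 1/1927322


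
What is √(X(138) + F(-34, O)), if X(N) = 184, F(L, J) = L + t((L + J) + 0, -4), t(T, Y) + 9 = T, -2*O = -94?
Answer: √154 ≈ 12.410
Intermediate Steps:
O = 47 (O = -½*(-94) = 47)
t(T, Y) = -9 + T
F(L, J) = -9 + J + 2*L (F(L, J) = L + (-9 + ((L + J) + 0)) = L + (-9 + ((J + L) + 0)) = L + (-9 + (J + L)) = L + (-9 + J + L) = -9 + J + 2*L)
√(X(138) + F(-34, O)) = √(184 + (-9 + 47 + 2*(-34))) = √(184 + (-9 + 47 - 68)) = √(184 - 30) = √154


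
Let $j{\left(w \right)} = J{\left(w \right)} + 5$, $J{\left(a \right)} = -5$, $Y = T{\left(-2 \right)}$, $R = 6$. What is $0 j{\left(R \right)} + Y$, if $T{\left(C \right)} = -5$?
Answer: $-5$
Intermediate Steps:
$Y = -5$
$j{\left(w \right)} = 0$ ($j{\left(w \right)} = -5 + 5 = 0$)
$0 j{\left(R \right)} + Y = 0 \cdot 0 - 5 = 0 - 5 = -5$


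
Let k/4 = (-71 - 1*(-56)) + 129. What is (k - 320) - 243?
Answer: -107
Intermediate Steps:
k = 456 (k = 4*((-71 - 1*(-56)) + 129) = 4*((-71 + 56) + 129) = 4*(-15 + 129) = 4*114 = 456)
(k - 320) - 243 = (456 - 320) - 243 = 136 - 243 = -107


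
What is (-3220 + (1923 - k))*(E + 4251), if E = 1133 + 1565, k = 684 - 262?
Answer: -11945331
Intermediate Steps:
k = 422
E = 2698
(-3220 + (1923 - k))*(E + 4251) = (-3220 + (1923 - 1*422))*(2698 + 4251) = (-3220 + (1923 - 422))*6949 = (-3220 + 1501)*6949 = -1719*6949 = -11945331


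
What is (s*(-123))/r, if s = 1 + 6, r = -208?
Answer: 861/208 ≈ 4.1394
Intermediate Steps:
s = 7
(s*(-123))/r = (7*(-123))/(-208) = -861*(-1/208) = 861/208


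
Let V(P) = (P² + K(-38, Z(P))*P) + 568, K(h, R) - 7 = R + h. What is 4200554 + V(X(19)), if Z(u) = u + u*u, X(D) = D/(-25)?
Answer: 65642910566/15625 ≈ 4.2011e+6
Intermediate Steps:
X(D) = -D/25 (X(D) = D*(-1/25) = -D/25)
Z(u) = u + u²
K(h, R) = 7 + R + h (K(h, R) = 7 + (R + h) = 7 + R + h)
V(P) = 568 + P² + P*(-31 + P*(1 + P)) (V(P) = (P² + (7 + P*(1 + P) - 38)*P) + 568 = (P² + (-31 + P*(1 + P))*P) + 568 = (P² + P*(-31 + P*(1 + P))) + 568 = 568 + P² + P*(-31 + P*(1 + P)))
4200554 + V(X(19)) = 4200554 + (568 + (-1/25*19)² + (-1/25*19)*(-31 + (-1/25*19)*(1 - 1/25*19))) = 4200554 + (568 + (-19/25)² - 19*(-31 - 19*(1 - 19/25)/25)/25) = 4200554 + (568 + 361/625 - 19*(-31 - 19/25*6/25)/25) = 4200554 + (568 + 361/625 - 19*(-31 - 114/625)/25) = 4200554 + (568 + 361/625 - 19/25*(-19489/625)) = 4200554 + (568 + 361/625 + 370291/15625) = 4200554 + 9254316/15625 = 65642910566/15625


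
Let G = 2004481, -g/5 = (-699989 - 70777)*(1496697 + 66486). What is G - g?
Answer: -6024239536409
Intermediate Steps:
g = 6024241540890 (g = -5*(-699989 - 70777)*(1496697 + 66486) = -(-3853830)*1563183 = -5*(-1204848308178) = 6024241540890)
G - g = 2004481 - 1*6024241540890 = 2004481 - 6024241540890 = -6024239536409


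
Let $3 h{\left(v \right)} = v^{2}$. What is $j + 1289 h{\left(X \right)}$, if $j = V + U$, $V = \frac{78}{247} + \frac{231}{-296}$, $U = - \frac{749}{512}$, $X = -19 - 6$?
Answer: $\frac{289971358663}{1079808} \approx 2.6854 \cdot 10^{5}$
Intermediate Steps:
$X = -25$
$h{\left(v \right)} = \frac{v^{2}}{3}$
$U = - \frac{749}{512}$ ($U = \left(-749\right) \frac{1}{512} = - \frac{749}{512} \approx -1.4629$)
$V = - \frac{2613}{5624}$ ($V = 78 \cdot \frac{1}{247} + 231 \left(- \frac{1}{296}\right) = \frac{6}{19} - \frac{231}{296} = - \frac{2613}{5624} \approx -0.46462$)
$j = - \frac{693779}{359936}$ ($j = - \frac{2613}{5624} - \frac{749}{512} = - \frac{693779}{359936} \approx -1.9275$)
$j + 1289 h{\left(X \right)} = - \frac{693779}{359936} + 1289 \frac{\left(-25\right)^{2}}{3} = - \frac{693779}{359936} + 1289 \cdot \frac{1}{3} \cdot 625 = - \frac{693779}{359936} + 1289 \cdot \frac{625}{3} = - \frac{693779}{359936} + \frac{805625}{3} = \frac{289971358663}{1079808}$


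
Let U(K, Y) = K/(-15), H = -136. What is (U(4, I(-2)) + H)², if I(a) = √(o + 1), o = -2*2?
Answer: 4177936/225 ≈ 18569.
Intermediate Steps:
o = -4
I(a) = I*√3 (I(a) = √(-4 + 1) = √(-3) = I*√3)
U(K, Y) = -K/15 (U(K, Y) = K*(-1/15) = -K/15)
(U(4, I(-2)) + H)² = (-1/15*4 - 136)² = (-4/15 - 136)² = (-2044/15)² = 4177936/225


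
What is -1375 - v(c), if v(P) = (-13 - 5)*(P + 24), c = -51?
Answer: -1861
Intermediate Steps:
v(P) = -432 - 18*P (v(P) = -18*(24 + P) = -432 - 18*P)
-1375 - v(c) = -1375 - (-432 - 18*(-51)) = -1375 - (-432 + 918) = -1375 - 1*486 = -1375 - 486 = -1861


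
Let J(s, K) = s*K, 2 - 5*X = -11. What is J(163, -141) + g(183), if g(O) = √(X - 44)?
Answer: -22983 + 3*I*√115/5 ≈ -22983.0 + 6.4343*I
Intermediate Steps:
X = 13/5 (X = ⅖ - ⅕*(-11) = ⅖ + 11/5 = 13/5 ≈ 2.6000)
g(O) = 3*I*√115/5 (g(O) = √(13/5 - 44) = √(-207/5) = 3*I*√115/5)
J(s, K) = K*s
J(163, -141) + g(183) = -141*163 + 3*I*√115/5 = -22983 + 3*I*√115/5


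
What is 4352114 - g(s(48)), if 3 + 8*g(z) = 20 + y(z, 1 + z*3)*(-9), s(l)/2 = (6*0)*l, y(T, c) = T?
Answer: 34816895/8 ≈ 4.3521e+6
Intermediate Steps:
s(l) = 0 (s(l) = 2*((6*0)*l) = 2*(0*l) = 2*0 = 0)
g(z) = 17/8 - 9*z/8 (g(z) = -3/8 + (20 + z*(-9))/8 = -3/8 + (20 - 9*z)/8 = -3/8 + (5/2 - 9*z/8) = 17/8 - 9*z/8)
4352114 - g(s(48)) = 4352114 - (17/8 - 9/8*0) = 4352114 - (17/8 + 0) = 4352114 - 1*17/8 = 4352114 - 17/8 = 34816895/8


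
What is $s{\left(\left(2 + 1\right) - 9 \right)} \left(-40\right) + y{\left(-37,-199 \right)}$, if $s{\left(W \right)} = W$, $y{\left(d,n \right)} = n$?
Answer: $41$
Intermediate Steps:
$s{\left(\left(2 + 1\right) - 9 \right)} \left(-40\right) + y{\left(-37,-199 \right)} = \left(\left(2 + 1\right) - 9\right) \left(-40\right) - 199 = \left(3 - 9\right) \left(-40\right) - 199 = \left(-6\right) \left(-40\right) - 199 = 240 - 199 = 41$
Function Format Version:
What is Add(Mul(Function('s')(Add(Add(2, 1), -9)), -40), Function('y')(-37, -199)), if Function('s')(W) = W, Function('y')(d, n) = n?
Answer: 41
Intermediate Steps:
Add(Mul(Function('s')(Add(Add(2, 1), -9)), -40), Function('y')(-37, -199)) = Add(Mul(Add(Add(2, 1), -9), -40), -199) = Add(Mul(Add(3, -9), -40), -199) = Add(Mul(-6, -40), -199) = Add(240, -199) = 41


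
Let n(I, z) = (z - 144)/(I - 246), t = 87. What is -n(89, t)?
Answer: -57/157 ≈ -0.36306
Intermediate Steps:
n(I, z) = (-144 + z)/(-246 + I)
-n(89, t) = -(-144 + 87)/(-246 + 89) = -(-57)/(-157) = -(-1)*(-57)/157 = -1*57/157 = -57/157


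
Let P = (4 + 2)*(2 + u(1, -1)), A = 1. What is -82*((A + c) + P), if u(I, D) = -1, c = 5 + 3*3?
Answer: -1722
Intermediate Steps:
c = 14 (c = 5 + 9 = 14)
P = 6 (P = (4 + 2)*(2 - 1) = 6*1 = 6)
-82*((A + c) + P) = -82*((1 + 14) + 6) = -82*(15 + 6) = -82*21 = -1722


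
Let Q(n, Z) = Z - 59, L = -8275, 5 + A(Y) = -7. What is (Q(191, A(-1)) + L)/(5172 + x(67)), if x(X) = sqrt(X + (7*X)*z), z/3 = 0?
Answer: -43165512/26749517 + 8346*sqrt(67)/26749517 ≈ -1.6111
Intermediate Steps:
z = 0 (z = 3*0 = 0)
A(Y) = -12 (A(Y) = -5 - 7 = -12)
x(X) = sqrt(X) (x(X) = sqrt(X + (7*X)*0) = sqrt(X + 0) = sqrt(X))
Q(n, Z) = -59 + Z
(Q(191, A(-1)) + L)/(5172 + x(67)) = ((-59 - 12) - 8275)/(5172 + sqrt(67)) = (-71 - 8275)/(5172 + sqrt(67)) = -8346/(5172 + sqrt(67))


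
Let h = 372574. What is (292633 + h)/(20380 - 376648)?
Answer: -665207/356268 ≈ -1.8672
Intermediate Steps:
(292633 + h)/(20380 - 376648) = (292633 + 372574)/(20380 - 376648) = 665207/(-356268) = 665207*(-1/356268) = -665207/356268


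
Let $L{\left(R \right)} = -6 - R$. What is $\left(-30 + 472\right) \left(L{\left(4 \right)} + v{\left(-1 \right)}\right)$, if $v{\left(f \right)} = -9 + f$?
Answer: $-8840$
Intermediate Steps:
$\left(-30 + 472\right) \left(L{\left(4 \right)} + v{\left(-1 \right)}\right) = \left(-30 + 472\right) \left(\left(-6 - 4\right) - 10\right) = 442 \left(\left(-6 - 4\right) - 10\right) = 442 \left(-10 - 10\right) = 442 \left(-20\right) = -8840$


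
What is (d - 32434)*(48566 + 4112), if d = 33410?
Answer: 51413728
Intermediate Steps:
(d - 32434)*(48566 + 4112) = (33410 - 32434)*(48566 + 4112) = 976*52678 = 51413728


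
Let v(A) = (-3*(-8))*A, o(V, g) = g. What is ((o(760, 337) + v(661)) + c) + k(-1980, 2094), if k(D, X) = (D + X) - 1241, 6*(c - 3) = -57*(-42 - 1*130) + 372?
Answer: 16773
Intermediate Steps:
v(A) = 24*A
c = 1699 (c = 3 + (-57*(-42 - 1*130) + 372)/6 = 3 + (-57*(-42 - 130) + 372)/6 = 3 + (-57*(-172) + 372)/6 = 3 + (9804 + 372)/6 = 3 + (⅙)*10176 = 3 + 1696 = 1699)
k(D, X) = -1241 + D + X
((o(760, 337) + v(661)) + c) + k(-1980, 2094) = ((337 + 24*661) + 1699) + (-1241 - 1980 + 2094) = ((337 + 15864) + 1699) - 1127 = (16201 + 1699) - 1127 = 17900 - 1127 = 16773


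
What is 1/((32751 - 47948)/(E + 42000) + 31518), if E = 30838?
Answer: 72838/2295692887 ≈ 3.1728e-5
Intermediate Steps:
1/((32751 - 47948)/(E + 42000) + 31518) = 1/((32751 - 47948)/(30838 + 42000) + 31518) = 1/(-15197/72838 + 31518) = 1/(2295692887/72838) = 72838/2295692887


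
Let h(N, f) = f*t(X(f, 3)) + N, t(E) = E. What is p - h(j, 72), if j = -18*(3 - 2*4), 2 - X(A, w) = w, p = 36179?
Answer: 36161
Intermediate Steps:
X(A, w) = 2 - w
j = 90 (j = -18*(3 - 8) = -18*(-5) = 90)
h(N, f) = N - f (h(N, f) = f*(2 - 1*3) + N = f*(2 - 3) + N = f*(-1) + N = -f + N = N - f)
p - h(j, 72) = 36179 - (90 - 1*72) = 36179 - (90 - 72) = 36179 - 1*18 = 36179 - 18 = 36161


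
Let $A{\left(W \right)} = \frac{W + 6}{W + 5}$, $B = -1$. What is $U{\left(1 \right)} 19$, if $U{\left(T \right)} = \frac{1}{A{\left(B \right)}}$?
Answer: $\frac{76}{5} \approx 15.2$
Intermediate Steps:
$A{\left(W \right)} = \frac{6 + W}{5 + W}$
$U{\left(T \right)} = \frac{4}{5}$ ($U{\left(T \right)} = \frac{1}{\frac{1}{5 - 1} \left(6 - 1\right)} = \frac{1}{\frac{1}{4} \cdot 5} = \frac{1}{\frac{5}{4}} = \frac{4}{5}$)
$U{\left(1 \right)} 19 = \frac{4}{5} \cdot 19 = \frac{76}{5}$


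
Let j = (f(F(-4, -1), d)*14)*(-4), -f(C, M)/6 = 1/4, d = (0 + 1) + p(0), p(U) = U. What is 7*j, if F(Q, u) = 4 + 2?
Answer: 588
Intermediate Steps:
d = 1 (d = (0 + 1) + 0 = 1 + 0 = 1)
F(Q, u) = 6
f(C, M) = -3/2 (f(C, M) = -6/4 = -6*¼ = -3/2)
j = 84 (j = -3/2*14*(-4) = -21*(-4) = 84)
7*j = 7*84 = 588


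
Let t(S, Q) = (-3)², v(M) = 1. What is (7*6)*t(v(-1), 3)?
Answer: 378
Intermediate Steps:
t(S, Q) = 9
(7*6)*t(v(-1), 3) = (7*6)*9 = 42*9 = 378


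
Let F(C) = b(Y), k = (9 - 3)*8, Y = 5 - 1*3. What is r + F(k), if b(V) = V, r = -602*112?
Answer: -67422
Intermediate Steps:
Y = 2 (Y = 5 - 3 = 2)
k = 48 (k = 6*8 = 48)
r = -67424
F(C) = 2
r + F(k) = -67424 + 2 = -67422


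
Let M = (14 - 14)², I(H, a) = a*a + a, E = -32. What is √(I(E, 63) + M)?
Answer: 24*√7 ≈ 63.498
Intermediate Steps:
I(H, a) = a + a² (I(H, a) = a² + a = a + a²)
M = 0 (M = 0² = 0)
√(I(E, 63) + M) = √(63*(1 + 63) + 0) = √(63*64 + 0) = √(4032 + 0) = √4032 = 24*√7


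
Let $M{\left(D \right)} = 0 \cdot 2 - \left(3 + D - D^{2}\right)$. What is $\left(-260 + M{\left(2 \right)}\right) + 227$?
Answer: $-34$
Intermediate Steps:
$M{\left(D \right)} = -3 + D^{2} - D$ ($M{\left(D \right)} = 0 - \left(3 + D - D^{2}\right) = -3 + D^{2} - D$)
$\left(-260 + M{\left(2 \right)}\right) + 227 = \left(-260 - \left(5 - 4\right)\right) + 227 = \left(-260 - 1\right) + 227 = -261 + 227 = -34$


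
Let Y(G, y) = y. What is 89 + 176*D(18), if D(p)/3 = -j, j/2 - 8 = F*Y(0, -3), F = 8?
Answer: 16985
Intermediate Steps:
j = -32 (j = 16 + 2*(8*(-3)) = 16 + 2*(-24) = 16 - 48 = -32)
D(p) = 96 (D(p) = 3*(-1*(-32)) = 3*32 = 96)
89 + 176*D(18) = 89 + 176*96 = 89 + 16896 = 16985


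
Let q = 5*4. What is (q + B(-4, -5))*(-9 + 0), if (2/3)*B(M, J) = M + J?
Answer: -117/2 ≈ -58.500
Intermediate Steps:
q = 20
B(M, J) = 3*J/2 + 3*M/2 (B(M, J) = 3*(M + J)/2 = 3*(J + M)/2 = 3*J/2 + 3*M/2)
(q + B(-4, -5))*(-9 + 0) = (20 + ((3/2)*(-5) + (3/2)*(-4)))*(-9 + 0) = (20 + (-15/2 - 6))*(-9) = (20 - 27/2)*(-9) = (13/2)*(-9) = -117/2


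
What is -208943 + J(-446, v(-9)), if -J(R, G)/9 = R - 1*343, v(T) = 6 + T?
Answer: -201842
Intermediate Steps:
J(R, G) = 3087 - 9*R (J(R, G) = -9*(R - 1*343) = -9*(R - 343) = -9*(-343 + R) = 3087 - 9*R)
-208943 + J(-446, v(-9)) = -208943 + (3087 - 9*(-446)) = -208943 + (3087 + 4014) = -208943 + 7101 = -201842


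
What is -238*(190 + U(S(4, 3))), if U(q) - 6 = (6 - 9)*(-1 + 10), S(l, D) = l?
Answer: -40222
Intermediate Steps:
U(q) = -21 (U(q) = 6 + (6 - 9)*(-1 + 10) = 6 - 3*9 = 6 - 27 = -21)
-238*(190 + U(S(4, 3))) = -238*(190 - 21) = -238*169 = -40222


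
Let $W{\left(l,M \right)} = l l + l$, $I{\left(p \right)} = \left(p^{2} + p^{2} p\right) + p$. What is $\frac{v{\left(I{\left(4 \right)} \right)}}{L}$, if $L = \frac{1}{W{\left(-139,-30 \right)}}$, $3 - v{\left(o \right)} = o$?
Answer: $-1553742$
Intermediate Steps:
$I{\left(p \right)} = p + p^{2} + p^{3}$ ($I{\left(p \right)} = \left(p^{2} + p^{3}\right) + p = p + p^{2} + p^{3}$)
$W{\left(l,M \right)} = l + l^{2}$ ($W{\left(l,M \right)} = l^{2} + l = l + l^{2}$)
$v{\left(o \right)} = 3 - o$
$L = \frac{1}{19182}$ ($L = \frac{1}{\left(-139\right) \left(1 - 139\right)} = \frac{1}{\left(-139\right) \left(-138\right)} = \frac{1}{19182} \approx 5.2132 \cdot 10^{-5}$)
$\frac{v{\left(I{\left(4 \right)} \right)}}{L} = \left(3 - 4 \left(1 + 4 + 4^{2}\right)\right) \frac{1}{\frac{1}{19182}} = \left(3 - 4 \left(1 + 4 + 16\right)\right) 19182 = \left(3 - 4 \cdot 21\right) 19182 = \left(3 - 84\right) 19182 = \left(-81\right) 19182 = -1553742$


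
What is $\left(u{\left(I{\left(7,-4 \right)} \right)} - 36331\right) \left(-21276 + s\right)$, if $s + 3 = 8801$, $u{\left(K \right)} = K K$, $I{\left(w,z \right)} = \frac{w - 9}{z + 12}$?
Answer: $\frac{3626699505}{8} \approx 4.5334 \cdot 10^{8}$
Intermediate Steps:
$I{\left(w,z \right)} = \frac{-9 + w}{12 + z}$
$u{\left(K \right)} = K^{2}$
$s = 8798$ ($s = -3 + 8801 = 8798$)
$\left(u{\left(I{\left(7,-4 \right)} \right)} - 36331\right) \left(-21276 + s\right) = \left(\left(\frac{-9 + 7}{12 - 4}\right)^{2} - 36331\right) \left(-21276 + 8798\right) = \left(\left(\frac{1}{8} \left(-2\right)\right)^{2} - 36331\right) \left(-12478\right) = \left(\left(- \frac{1}{4}\right)^{2} - 36331\right) \left(-12478\right) = \left(\frac{1}{16} - 36331\right) \left(-12478\right) = \left(- \frac{581295}{16}\right) \left(-12478\right) = \frac{3626699505}{8}$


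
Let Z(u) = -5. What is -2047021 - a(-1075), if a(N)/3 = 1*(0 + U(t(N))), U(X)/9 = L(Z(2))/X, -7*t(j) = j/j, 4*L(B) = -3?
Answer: -8188651/4 ≈ -2.0472e+6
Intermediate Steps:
L(B) = -3/4 (L(B) = (1/4)*(-3) = -3/4)
t(j) = -1/7 (t(j) = -j/(7*j) = -1/7*1 = -1/7)
U(X) = -27/(4*X) (U(X) = 9*(-3/(4*X)) = -27/(4*X))
a(N) = 567/4 (a(N) = 3*(1*(0 - 27/(4*(-1/7)))) = 3*(1*(0 - 27/4*(-7))) = 3*(1*(0 + 189/4)) = 3*(1*(189/4)) = 3*(189/4) = 567/4)
-2047021 - a(-1075) = -2047021 - 1*567/4 = -2047021 - 567/4 = -8188651/4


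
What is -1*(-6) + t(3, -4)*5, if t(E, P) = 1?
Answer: 11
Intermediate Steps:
-1*(-6) + t(3, -4)*5 = -1*(-6) + 1*5 = 6 + 5 = 11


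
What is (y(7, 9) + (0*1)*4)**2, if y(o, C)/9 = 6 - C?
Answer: 729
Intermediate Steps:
y(o, C) = 54 - 9*C (y(o, C) = 9*(6 - C) = 54 - 9*C)
(y(7, 9) + (0*1)*4)**2 = ((54 - 9*9) + (0*1)*4)**2 = ((54 - 81) + 0*4)**2 = (-27 + 0)**2 = (-27)**2 = 729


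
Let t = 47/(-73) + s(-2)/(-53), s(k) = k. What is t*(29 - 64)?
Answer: 82075/3869 ≈ 21.214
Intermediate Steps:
t = -2345/3869 (t = 47/(-73) - 2/(-53) = 47*(-1/73) - 2*(-1/53) = -47/73 + 2/53 = -2345/3869 ≈ -0.60610)
t*(29 - 64) = -2345*(29 - 64)/3869 = -2345/3869*(-35) = 82075/3869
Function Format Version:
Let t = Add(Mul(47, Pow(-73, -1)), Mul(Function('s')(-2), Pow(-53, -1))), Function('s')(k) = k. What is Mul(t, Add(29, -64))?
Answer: Rational(82075, 3869) ≈ 21.214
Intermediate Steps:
t = Rational(-2345, 3869) (t = Add(Mul(47, Pow(-73, -1)), Mul(-2, Pow(-53, -1))) = Add(Mul(47, Rational(-1, 73)), Mul(-2, Rational(-1, 53))) = Add(Rational(-47, 73), Rational(2, 53)) = Rational(-2345, 3869) ≈ -0.60610)
Mul(t, Add(29, -64)) = Mul(Rational(-2345, 3869), Add(29, -64)) = Mul(Rational(-2345, 3869), -35) = Rational(82075, 3869)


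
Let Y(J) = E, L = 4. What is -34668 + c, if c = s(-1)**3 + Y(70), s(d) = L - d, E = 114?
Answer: -34429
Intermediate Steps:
Y(J) = 114
s(d) = 4 - d
c = 239 (c = (4 - 1*(-1))**3 + 114 = (4 + 1)**3 + 114 = 5**3 + 114 = 125 + 114 = 239)
-34668 + c = -34668 + 239 = -34429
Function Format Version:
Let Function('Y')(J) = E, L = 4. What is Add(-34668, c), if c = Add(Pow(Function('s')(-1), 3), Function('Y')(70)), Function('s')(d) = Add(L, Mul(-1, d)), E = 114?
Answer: -34429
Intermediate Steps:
Function('Y')(J) = 114
Function('s')(d) = Add(4, Mul(-1, d))
c = 239 (c = Add(Pow(Add(4, Mul(-1, -1)), 3), 114) = Add(Pow(Add(4, 1), 3), 114) = Add(Pow(5, 3), 114) = Add(125, 114) = 239)
Add(-34668, c) = Add(-34668, 239) = -34429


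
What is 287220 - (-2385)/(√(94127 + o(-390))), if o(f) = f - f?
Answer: 287220 + 2385*√94127/94127 ≈ 2.8723e+5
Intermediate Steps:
o(f) = 0
287220 - (-2385)/(√(94127 + o(-390))) = 287220 - (-2385)/(√(94127 + 0)) = 287220 - (-2385)/(√94127) = 287220 - (-2385)*√94127/94127 = 287220 + 2385*√94127/94127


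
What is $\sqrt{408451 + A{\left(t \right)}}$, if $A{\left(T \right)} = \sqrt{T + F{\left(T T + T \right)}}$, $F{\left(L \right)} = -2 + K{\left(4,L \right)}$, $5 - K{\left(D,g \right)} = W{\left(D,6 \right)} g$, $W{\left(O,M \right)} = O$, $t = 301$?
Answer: $\sqrt{408451 + 2 i \sqrt{90826}} \approx 639.1 + 0.472 i$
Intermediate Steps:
$K{\left(D,g \right)} = 5 - D g$
$F{\left(L \right)} = 3 - 4 L$ ($F{\left(L \right)} = -2 + \left(5 - 4 L\right) = -2 - \left(-5 + 4 L\right) = 3 - 4 L$)
$A{\left(T \right)} = \sqrt{3 - 4 T^{2} - 3 T}$ ($A{\left(T \right)} = \sqrt{T - \left(-3 + 4 \left(T T + T\right)\right)} = \sqrt{T - \left(-3 + 4 \left(T^{2} + T\right)\right)} = \sqrt{T - \left(-3 + 4 \left(T + T^{2}\right)\right)} = \sqrt{T - \left(-3 + 4 T + 4 T^{2}\right)} = \sqrt{3 - 4 T^{2} - 3 T}$)
$\sqrt{408451 + A{\left(t \right)}} = \sqrt{408451 + \sqrt{3 + 301 - 1204 \left(1 + 301\right)}} = \sqrt{408451 + \sqrt{3 + 301 - 1204 \cdot 302}} = \sqrt{408451 + \sqrt{3 + 301 - 363608}} = \sqrt{408451 + \sqrt{-363304}} = \sqrt{408451 + 2 i \sqrt{90826}}$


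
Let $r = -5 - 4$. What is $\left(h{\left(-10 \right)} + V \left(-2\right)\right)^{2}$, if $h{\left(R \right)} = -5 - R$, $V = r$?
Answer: $529$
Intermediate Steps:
$r = -9$ ($r = -5 - 4 = -9$)
$V = -9$
$\left(h{\left(-10 \right)} + V \left(-2\right)\right)^{2} = \left(\left(-5 - -10\right) - -18\right)^{2} = \left(\left(-5 + 10\right) + 18\right)^{2} = \left(5 + 18\right)^{2} = 23^{2} = 529$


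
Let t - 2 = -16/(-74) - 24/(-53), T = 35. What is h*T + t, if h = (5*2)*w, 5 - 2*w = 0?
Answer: 1721109/1961 ≈ 877.67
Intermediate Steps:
w = 5/2 (w = 5/2 - 1/2*0 = 5/2 + 0 = 5/2 ≈ 2.5000)
t = 5234/1961 (t = 2 + (-16/(-74) - 24/(-53)) = 2 + (-16*(-1/74) - 24*(-1/53)) = 2 + (8/37 + 24/53) = 2 + 1312/1961 = 5234/1961 ≈ 2.6690)
h = 25 (h = (5*2)*(5/2) = 10*(5/2) = 25)
h*T + t = 25*35 + 5234/1961 = 875 + 5234/1961 = 1721109/1961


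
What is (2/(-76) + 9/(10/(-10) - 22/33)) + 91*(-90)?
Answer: -1557131/190 ≈ -8195.4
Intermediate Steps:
(2/(-76) + 9/(10/(-10) - 22/33)) + 91*(-90) = (2*(-1/76) + 9/(10*(-⅒) - 22*1/33)) - 8190 = (-1/38 + 9/(-1 - ⅔)) - 8190 = (-1/38 + 9/(-5/3)) - 8190 = (-1/38 + 9*(-⅗)) - 8190 = (-1/38 - 27/5) - 8190 = -1031/190 - 8190 = -1557131/190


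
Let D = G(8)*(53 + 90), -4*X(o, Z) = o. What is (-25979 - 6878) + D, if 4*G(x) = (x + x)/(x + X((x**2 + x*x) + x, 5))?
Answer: -32879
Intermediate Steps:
X(o, Z) = -o/4
G(x) = x/(2*(-x**2/2 + 3*x/4)) (G(x) = ((x + x)/(x - ((x**2 + x*x) + x)/4))/4 = ((2*x)/(x - ((x**2 + x**2) + x)/4))/4 = ((2*x)/(x - (2*x**2 + x)/4))/4 = ((2*x)/(x - (x + 2*x**2)/4))/4 = ((2*x)/(x + (-x**2/2 - x/4)))/4 = ((2*x)/(-x**2/2 + 3*x/4))/4 = (2*x/(-x**2/2 + 3*x/4))/4 = x/(2*(-x**2/2 + 3*x/4)))
D = -22 (D = (-2/(-3 + 2*8))*(53 + 90) = -2/(-3 + 16)*143 = -2/13*143 = -22)
(-25979 - 6878) + D = (-25979 - 6878) - 22 = -32857 - 22 = -32879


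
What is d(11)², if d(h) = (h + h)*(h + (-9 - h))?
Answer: 39204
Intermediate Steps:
d(h) = -18*h (d(h) = (2*h)*(-9) = -18*h)
d(11)² = (-18*11)² = (-198)² = 39204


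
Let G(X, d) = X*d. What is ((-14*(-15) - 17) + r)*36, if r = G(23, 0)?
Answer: 6948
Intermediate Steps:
r = 0 (r = 23*0 = 0)
((-14*(-15) - 17) + r)*36 = ((-14*(-15) - 17) + 0)*36 = ((210 - 17) + 0)*36 = (193 + 0)*36 = 193*36 = 6948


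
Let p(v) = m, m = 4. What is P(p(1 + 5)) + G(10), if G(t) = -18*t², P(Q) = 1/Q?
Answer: -7199/4 ≈ -1799.8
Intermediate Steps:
p(v) = 4
P(p(1 + 5)) + G(10) = 1/4 - 18*10² = ¼ - 18*100 = ¼ - 1800 = -7199/4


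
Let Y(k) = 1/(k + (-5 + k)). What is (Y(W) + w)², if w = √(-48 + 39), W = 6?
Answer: -440/49 + 6*I/7 ≈ -8.9796 + 0.85714*I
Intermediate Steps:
w = 3*I (w = √(-9) = 3*I ≈ 3.0*I)
Y(k) = 1/(-5 + 2*k)
(Y(W) + w)² = (1/(-5 + 2*6) + 3*I)² = (1/(-5 + 12) + 3*I)² = (1/7 + 3*I)² = (⅐ + 3*I)²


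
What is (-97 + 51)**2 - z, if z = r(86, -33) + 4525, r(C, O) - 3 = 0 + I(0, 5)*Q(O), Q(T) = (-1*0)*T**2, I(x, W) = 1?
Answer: -2412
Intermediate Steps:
Q(T) = 0 (Q(T) = 0*T**2 = 0)
r(C, O) = 3 (r(C, O) = 3 + (0 + 1*0) = 3 + (0 + 0) = 3 + 0 = 3)
z = 4528 (z = 3 + 4525 = 4528)
(-97 + 51)**2 - z = (-97 + 51)**2 - 1*4528 = (-46)**2 - 4528 = 2116 - 4528 = -2412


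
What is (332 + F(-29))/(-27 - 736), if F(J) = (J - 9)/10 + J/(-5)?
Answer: -334/763 ≈ -0.43775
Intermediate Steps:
F(J) = -9/10 - J/10 (F(J) = (-9 + J)*(⅒) + J*(-⅕) = (-9/10 + J/10) - J/5 = -9/10 - J/10)
(332 + F(-29))/(-27 - 736) = (332 + (-9/10 - ⅒*(-29)))/(-27 - 736) = (332 + (-9/10 + 29/10))/(-763) = (332 + 2)*(-1/763) = 334*(-1/763) = -334/763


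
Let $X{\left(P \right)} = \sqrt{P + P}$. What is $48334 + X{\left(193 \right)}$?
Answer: $48334 + \sqrt{386} \approx 48354.0$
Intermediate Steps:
$X{\left(P \right)} = \sqrt{2} \sqrt{P}$ ($X{\left(P \right)} = \sqrt{2 P} = \sqrt{2} \sqrt{P}$)
$48334 + X{\left(193 \right)} = 48334 + \sqrt{2} \sqrt{193} = 48334 + \sqrt{386}$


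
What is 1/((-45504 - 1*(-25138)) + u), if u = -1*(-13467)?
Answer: -1/6899 ≈ -0.00014495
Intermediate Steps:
u = 13467
1/((-45504 - 1*(-25138)) + u) = 1/((-45504 - 1*(-25138)) + 13467) = 1/((-45504 + 25138) + 13467) = 1/(-20366 + 13467) = 1/(-6899) = -1/6899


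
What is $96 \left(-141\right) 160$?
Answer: $-2165760$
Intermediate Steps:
$96 \left(-141\right) 160 = \left(-13536\right) 160 = -2165760$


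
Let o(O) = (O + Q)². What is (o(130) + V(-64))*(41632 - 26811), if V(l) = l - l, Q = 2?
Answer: 258241104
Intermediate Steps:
o(O) = (2 + O)² (o(O) = (O + 2)² = (2 + O)²)
V(l) = 0
(o(130) + V(-64))*(41632 - 26811) = ((2 + 130)² + 0)*(41632 - 26811) = (132² + 0)*14821 = (17424 + 0)*14821 = 17424*14821 = 258241104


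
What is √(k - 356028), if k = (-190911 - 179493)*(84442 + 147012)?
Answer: 2*I*√21432960861 ≈ 2.928e+5*I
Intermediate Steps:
k = -85731487416 (k = -370404*231454 = -85731487416)
√(k - 356028) = √(-85731487416 - 356028) = √(-85731843444) = 2*I*√21432960861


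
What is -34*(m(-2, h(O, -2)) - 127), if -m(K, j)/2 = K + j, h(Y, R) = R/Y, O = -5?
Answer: 21046/5 ≈ 4209.2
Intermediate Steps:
m(K, j) = -2*K - 2*j (m(K, j) = -2*(K + j) = -2*K - 2*j)
-34*(m(-2, h(O, -2)) - 127) = -34*((-2*(-2) - (-4)/(-5)) - 127) = -34*((4 - (-4)*(-1)/5) - 127) = -34*((4 - 2*⅖) - 127) = -34*((4 - ⅘) - 127) = -34*(16/5 - 127) = -34*(-619/5) = 21046/5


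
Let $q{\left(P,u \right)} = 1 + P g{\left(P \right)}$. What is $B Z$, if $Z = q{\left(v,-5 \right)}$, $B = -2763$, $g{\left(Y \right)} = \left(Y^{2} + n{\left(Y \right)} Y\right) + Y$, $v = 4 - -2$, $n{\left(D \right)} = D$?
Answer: $-1295847$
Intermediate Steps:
$v = 6$ ($v = 4 + 2 = 6$)
$g{\left(Y \right)} = Y + 2 Y^{2}$ ($g{\left(Y \right)} = \left(Y^{2} + Y Y\right) + Y = \left(Y^{2} + Y^{2}\right) + Y = 2 Y^{2} + Y = Y + 2 Y^{2}$)
$q{\left(P,u \right)} = 1 + P^{2} \left(1 + 2 P\right)$ ($q{\left(P,u \right)} = 1 + P P \left(1 + 2 P\right) = 1 + P^{2} \left(1 + 2 P\right)$)
$Z = 469$ ($Z = 1 + 6^{2} \left(1 + 2 \cdot 6\right) = 1 + 36 \left(1 + 12\right) = 1 + 36 \cdot 13 = 1 + 468 = 469$)
$B Z = \left(-2763\right) 469 = -1295847$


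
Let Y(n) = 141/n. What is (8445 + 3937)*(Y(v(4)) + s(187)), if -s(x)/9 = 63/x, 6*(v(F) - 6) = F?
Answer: 419508351/1870 ≈ 2.2434e+5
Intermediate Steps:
v(F) = 6 + F/6
s(x) = -567/x
(8445 + 3937)*(Y(v(4)) + s(187)) = (8445 + 3937)*(141/(6 + (⅙)*4) - 567/187) = 12382*(141/(6 + ⅔) - 567*1/187) = 12382*(141/(20/3) - 567/187) = 12382*(141*(3/20) - 567/187) = 12382*(423/20 - 567/187) = 12382*(67761/3740) = 419508351/1870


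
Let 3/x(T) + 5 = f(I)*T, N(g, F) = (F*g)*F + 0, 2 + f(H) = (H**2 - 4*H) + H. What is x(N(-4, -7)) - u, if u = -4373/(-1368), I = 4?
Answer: -1740185/543096 ≈ -3.2042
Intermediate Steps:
f(H) = -2 + H**2 - 3*H (f(H) = -2 + ((H**2 - 4*H) + H) = -2 + (H**2 - 3*H) = -2 + H**2 - 3*H)
N(g, F) = g*F**2 (N(g, F) = g*F**2 + 0 = g*F**2)
u = 4373/1368 (u = -4373*(-1/1368) = 4373/1368 ≈ 3.1966)
x(T) = 3/(-5 + 2*T) (x(T) = 3/(-5 + (-2 + 4**2 - 3*4)*T) = 3/(-5 + (-2 + 16 - 12)*T) = 3/(-5 + 2*T))
x(N(-4, -7)) - u = 3/(-5 + 2*(-4*(-7)**2)) - 1*4373/1368 = 3/(-5 + 2*(-4*49)) - 4373/1368 = 3/(-5 + 2*(-196)) - 4373/1368 = 3/(-5 - 392) - 4373/1368 = 3/(-397) - 4373/1368 = 3*(-1/397) - 4373/1368 = -3/397 - 4373/1368 = -1740185/543096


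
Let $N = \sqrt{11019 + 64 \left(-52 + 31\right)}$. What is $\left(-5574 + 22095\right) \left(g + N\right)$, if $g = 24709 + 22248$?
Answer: $775776597 + 247815 \sqrt{43} \approx 7.774 \cdot 10^{8}$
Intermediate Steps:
$N = 15 \sqrt{43}$ ($N = \sqrt{11019 + 64 \left(-21\right)} = \sqrt{11019 - 1344} = \sqrt{9675} = 15 \sqrt{43} \approx 98.362$)
$g = 46957$
$\left(-5574 + 22095\right) \left(g + N\right) = \left(-5574 + 22095\right) \left(46957 + 15 \sqrt{43}\right) = 16521 \left(46957 + 15 \sqrt{43}\right) = 775776597 + 247815 \sqrt{43}$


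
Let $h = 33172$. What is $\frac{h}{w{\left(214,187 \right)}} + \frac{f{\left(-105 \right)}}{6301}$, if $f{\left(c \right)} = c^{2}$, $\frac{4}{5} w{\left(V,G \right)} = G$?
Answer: $\frac{846375463}{5891435} \approx 143.66$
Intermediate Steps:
$w{\left(V,G \right)} = \frac{5 G}{4}$
$\frac{h}{w{\left(214,187 \right)}} + \frac{f{\left(-105 \right)}}{6301} = \frac{33172}{\frac{5}{4} \cdot 187} + \frac{\left(-105\right)^{2}}{6301} = \frac{33172}{\frac{935}{4}} + 11025 \cdot \frac{1}{6301} = 33172 \cdot \frac{4}{935} + \frac{11025}{6301} = \frac{132688}{935} + \frac{11025}{6301} = \frac{846375463}{5891435}$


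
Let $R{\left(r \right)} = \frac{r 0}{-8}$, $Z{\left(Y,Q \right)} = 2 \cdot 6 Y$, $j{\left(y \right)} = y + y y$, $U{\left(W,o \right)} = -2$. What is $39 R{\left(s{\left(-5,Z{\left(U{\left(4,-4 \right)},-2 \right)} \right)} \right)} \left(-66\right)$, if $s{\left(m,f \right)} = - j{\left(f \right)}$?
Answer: $0$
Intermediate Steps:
$j{\left(y \right)} = y + y^{2}$
$Z{\left(Y,Q \right)} = 12 Y$
$s{\left(m,f \right)} = - f \left(1 + f\right)$
$R{\left(r \right)} = 0$ ($R{\left(r \right)} = 0 \left(- \frac{1}{8}\right) = 0$)
$39 R{\left(s{\left(-5,Z{\left(U{\left(4,-4 \right)},-2 \right)} \right)} \right)} \left(-66\right) = 39 \cdot 0 \left(-66\right) = 0 \left(-66\right) = 0$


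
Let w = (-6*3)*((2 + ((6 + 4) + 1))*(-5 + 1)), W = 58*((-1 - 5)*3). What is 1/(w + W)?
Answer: -1/108 ≈ -0.0092593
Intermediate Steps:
W = -1044 (W = 58*(-6*3) = 58*(-18) = -1044)
w = 936 (w = -18*(2 + (10 + 1))*(-4) = -18*(2 + 11)*(-4) = -234*(-4) = -18*(-52) = 936)
1/(w + W) = 1/(936 - 1044) = 1/(-108) = -1/108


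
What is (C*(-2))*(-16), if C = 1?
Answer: 32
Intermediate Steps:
(C*(-2))*(-16) = (1*(-2))*(-16) = -2*(-16) = 32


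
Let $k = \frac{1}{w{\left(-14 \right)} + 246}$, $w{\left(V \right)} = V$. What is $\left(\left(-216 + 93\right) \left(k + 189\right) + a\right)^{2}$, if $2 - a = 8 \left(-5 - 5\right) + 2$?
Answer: $\frac{28889195267689}{53824} \approx 5.3673 \cdot 10^{8}$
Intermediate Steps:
$k = \frac{1}{232}$ ($k = \frac{1}{-14 + 246} = \frac{1}{232} \approx 0.0043103$)
$a = 80$ ($a = 2 - \left(8 \left(-5 - 5\right) + 2\right) = 2 - \left(8 \left(-10\right) + 2\right) = 2 - \left(-80 + 2\right) = 2 - -78 = 2 + 78 = 80$)
$\left(\left(-216 + 93\right) \left(k + 189\right) + a\right)^{2} = \left(\left(-216 + 93\right) \left(\frac{1}{232} + 189\right) + 80\right)^{2} = \left(\left(-123\right) \frac{43849}{232} + 80\right)^{2} = \left(- \frac{5393427}{232} + 80\right)^{2} = \left(- \frac{5374867}{232}\right)^{2} = \frac{28889195267689}{53824}$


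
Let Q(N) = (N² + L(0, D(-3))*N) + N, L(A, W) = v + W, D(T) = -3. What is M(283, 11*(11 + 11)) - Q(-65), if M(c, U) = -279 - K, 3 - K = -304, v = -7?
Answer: -5396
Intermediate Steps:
K = 307 (K = 3 - 1*(-304) = 3 + 304 = 307)
L(A, W) = -7 + W
Q(N) = N² - 9*N (Q(N) = (N² + (-7 - 3)*N) + N = (N² - 10*N) + N = N² - 9*N)
M(c, U) = -586 (M(c, U) = -279 - 1*307 = -279 - 307 = -586)
M(283, 11*(11 + 11)) - Q(-65) = -586 - (-65)*(-9 - 65) = -586 - (-65)*(-74) = -586 - 1*4810 = -586 - 4810 = -5396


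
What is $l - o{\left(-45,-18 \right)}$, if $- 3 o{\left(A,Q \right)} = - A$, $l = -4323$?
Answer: $-4308$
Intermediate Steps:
$o{\left(A,Q \right)} = \frac{A}{3}$ ($o{\left(A,Q \right)} = - \frac{\left(-1\right) A}{3} = \frac{A}{3}$)
$l - o{\left(-45,-18 \right)} = -4323 - \frac{1}{3} \left(-45\right) = -4323 - -15 = -4323 + 15 = -4308$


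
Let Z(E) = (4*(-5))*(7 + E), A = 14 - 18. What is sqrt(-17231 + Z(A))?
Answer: I*sqrt(17291) ≈ 131.5*I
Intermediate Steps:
A = -4
Z(E) = -140 - 20*E (Z(E) = -20*(7 + E) = -140 - 20*E)
sqrt(-17231 + Z(A)) = sqrt(-17231 + (-140 - 20*(-4))) = sqrt(-17231 + (-140 + 80)) = sqrt(-17231 - 60) = sqrt(-17291) = I*sqrt(17291)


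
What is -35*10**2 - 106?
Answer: -3606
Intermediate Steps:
-35*10**2 - 106 = -35*100 - 106 = -3500 - 106 = -3606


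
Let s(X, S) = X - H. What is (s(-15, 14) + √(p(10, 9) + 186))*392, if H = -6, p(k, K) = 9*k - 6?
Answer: -3528 + 1176*√30 ≈ 2913.2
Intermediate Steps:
p(k, K) = -6 + 9*k
s(X, S) = 6 + X (s(X, S) = X - 1*(-6) = X + 6 = 6 + X)
(s(-15, 14) + √(p(10, 9) + 186))*392 = ((6 - 15) + √((-6 + 9*10) + 186))*392 = (-9 + √((-6 + 90) + 186))*392 = (-9 + √(84 + 186))*392 = (-9 + √270)*392 = (-9 + 3*√30)*392 = -3528 + 1176*√30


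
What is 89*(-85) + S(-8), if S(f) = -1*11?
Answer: -7576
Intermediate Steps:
S(f) = -11
89*(-85) + S(-8) = 89*(-85) - 11 = -7565 - 11 = -7576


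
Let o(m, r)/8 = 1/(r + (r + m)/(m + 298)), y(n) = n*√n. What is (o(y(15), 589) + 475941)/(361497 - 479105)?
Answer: -14202197316152185/3509451748124168 - 4365*√15/438681468515521 ≈ -4.0468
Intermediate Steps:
y(n) = n^(3/2)
o(m, r) = 8/(r + (m + r)/(298 + m)) (o(m, r) = 8/(r + (r + m)/(m + 298)) = 8/(r + (m + r)/(298 + m)))
(o(y(15), 589) + 475941)/(361497 - 479105) = (8*(298 + 15^(3/2))/(15^(3/2) + 299*589 + 15^(3/2)*589) + 475941)/(361497 - 479105) = (8*(298 + 15*√15)/(15*√15 + 176111 + (15*√15)*589) + 475941)/(-117608) = (8*(298 + 15*√15)/(15*√15 + 176111 + 8835*√15) + 475941)*(-1/117608) = (8*(298 + 15*√15)/(176111 + 8850*√15) + 475941)*(-1/117608) = (475941 + 8*(298 + 15*√15)/(176111 + 8850*√15))*(-1/117608) = -475941/117608 - (298 + 15*√15)/(14701*(176111 + 8850*√15))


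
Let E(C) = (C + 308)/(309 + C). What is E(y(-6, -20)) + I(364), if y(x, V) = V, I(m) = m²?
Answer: 38291632/289 ≈ 1.3250e+5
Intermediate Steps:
E(C) = (308 + C)/(309 + C)
E(y(-6, -20)) + I(364) = (308 - 20)/(309 - 20) + 364² = 288/289 + 132496 = 38291632/289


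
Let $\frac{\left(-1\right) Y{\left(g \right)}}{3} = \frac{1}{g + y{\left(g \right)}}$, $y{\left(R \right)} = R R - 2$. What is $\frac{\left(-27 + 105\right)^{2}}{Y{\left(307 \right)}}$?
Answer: $-191755512$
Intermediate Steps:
$y{\left(R \right)} = -2 + R^{2}$ ($y{\left(R \right)} = R^{2} - 2 = -2 + R^{2}$)
$Y{\left(g \right)} = - \frac{3}{-2 + g + g^{2}}$ ($Y{\left(g \right)} = - \frac{3}{g + \left(-2 + g^{2}\right)} = - \frac{3}{-2 + g + g^{2}}$)
$\frac{\left(-27 + 105\right)^{2}}{Y{\left(307 \right)}} = \frac{\left(-27 + 105\right)^{2}}{\left(-3\right) \frac{1}{-2 + 307 + 307^{2}}} = \frac{78^{2}}{\left(-3\right) \frac{1}{-2 + 307 + 94249}} = \frac{6084}{\left(-3\right) \frac{1}{94554}} = \frac{6084}{- \frac{1}{31518}} = 6084 \left(-31518\right) = -191755512$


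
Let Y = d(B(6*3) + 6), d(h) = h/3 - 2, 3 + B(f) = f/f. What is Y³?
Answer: -8/27 ≈ -0.29630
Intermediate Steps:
B(f) = -2 (B(f) = -3 + f/f = -3 + 1 = -2)
d(h) = -2 + h/3 (d(h) = h/3 - 2 = -2 + h/3)
Y = -⅔ (Y = -2 + (-2 + 6)/3 = -2 + (⅓)*4 = -2 + 4/3 = -⅔ ≈ -0.66667)
Y³ = (-⅔)³ = -8/27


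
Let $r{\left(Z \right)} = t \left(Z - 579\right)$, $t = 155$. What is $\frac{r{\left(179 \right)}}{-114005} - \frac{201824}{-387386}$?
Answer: $\frac{4702687712}{4416394093} \approx 1.0648$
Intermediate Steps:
$r{\left(Z \right)} = -89745 + 155 Z$ ($r{\left(Z \right)} = 155 \left(Z - 579\right) = 155 \left(-579 + Z\right) = -89745 + 155 Z$)
$\frac{r{\left(179 \right)}}{-114005} - \frac{201824}{-387386} = \frac{-89745 + 155 \cdot 179}{-114005} - \frac{201824}{-387386} = \left(-89745 + 27745\right) \left(- \frac{1}{114005}\right) - - \frac{100912}{193693} = \left(-62000\right) \left(- \frac{1}{114005}\right) + \frac{100912}{193693} = \frac{12400}{22801} + \frac{100912}{193693} = \frac{4702687712}{4416394093}$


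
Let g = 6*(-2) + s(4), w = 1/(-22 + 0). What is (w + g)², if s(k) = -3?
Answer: 109561/484 ≈ 226.37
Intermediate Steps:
w = -1/22 (w = 1/(-22) = -1/22 ≈ -0.045455)
g = -15 (g = 6*(-2) - 3 = -12 - 3 = -15)
(w + g)² = (-1/22 - 15)² = (-331/22)² = 109561/484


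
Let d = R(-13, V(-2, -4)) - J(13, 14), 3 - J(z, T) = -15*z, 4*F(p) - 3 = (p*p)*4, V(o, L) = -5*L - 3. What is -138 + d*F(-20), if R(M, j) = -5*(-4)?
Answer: -142943/2 ≈ -71472.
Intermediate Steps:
V(o, L) = -3 - 5*L
R(M, j) = 20
F(p) = ¾ + p² (F(p) = ¾ + ((p*p)*4)/4 = ¾ + (p²*4)/4 = ¾ + (4*p²)/4 = ¾ + p²)
J(z, T) = 3 + 15*z (J(z, T) = 3 - (-15)*z = 3 + 15*z)
d = -178 (d = 20 - (3 + 15*13) = 20 - (3 + 195) = 20 - 1*198 = 20 - 198 = -178)
-138 + d*F(-20) = -138 - 178*(¾ + (-20)²) = -138 - 178*(¾ + 400) = -138 - 178*1603/4 = -138 - 142667/2 = -142943/2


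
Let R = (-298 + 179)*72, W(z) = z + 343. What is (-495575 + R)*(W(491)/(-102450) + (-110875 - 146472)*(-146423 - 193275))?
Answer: -752534740123817944473/17075 ≈ -4.4072e+16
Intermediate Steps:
W(z) = 343 + z
R = -8568 (R = -119*72 = -8568)
(-495575 + R)*(W(491)/(-102450) + (-110875 - 146472)*(-146423 - 193275)) = (-495575 - 8568)*((343 + 491)/(-102450) + (-110875 - 146472)*(-146423 - 193275)) = -504143*(834*(-1/102450) - 257347*(-339698)) = -504143*(-139/17075 + 87420261206) = -504143*1492700960092311/17075 = -752534740123817944473/17075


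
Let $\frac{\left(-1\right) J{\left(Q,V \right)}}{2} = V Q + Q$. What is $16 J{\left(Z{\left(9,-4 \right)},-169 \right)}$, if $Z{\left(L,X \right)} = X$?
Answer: $-21504$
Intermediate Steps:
$J{\left(Q,V \right)} = - 2 Q - 2 Q V$ ($J{\left(Q,V \right)} = - 2 \left(V Q + Q\right) = - 2 \left(Q V + Q\right) = - 2 \left(Q + Q V\right) = - 2 Q - 2 Q V$)
$16 J{\left(Z{\left(9,-4 \right)},-169 \right)} = 16 \left(\left(-2\right) \left(-4\right) \left(1 - 169\right)\right) = 16 \left(\left(-2\right) \left(-4\right) \left(-168\right)\right) = 16 \left(-1344\right) = -21504$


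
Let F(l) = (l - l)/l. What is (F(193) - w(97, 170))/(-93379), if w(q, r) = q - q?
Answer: 0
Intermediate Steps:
F(l) = 0 (F(l) = 0/l = 0)
w(q, r) = 0
(F(193) - w(97, 170))/(-93379) = (0 - 1*0)/(-93379) = (0 + 0)*(-1/93379) = 0*(-1/93379) = 0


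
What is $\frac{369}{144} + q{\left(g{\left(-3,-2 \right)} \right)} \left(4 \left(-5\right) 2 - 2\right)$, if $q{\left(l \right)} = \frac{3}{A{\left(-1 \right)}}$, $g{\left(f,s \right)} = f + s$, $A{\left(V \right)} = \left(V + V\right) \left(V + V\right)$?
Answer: $- \frac{463}{16} \approx -28.938$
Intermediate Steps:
$A{\left(V \right)} = 4 V^{2}$ ($A{\left(V \right)} = 2 V 2 V = 4 V^{2}$)
$q{\left(l \right)} = \frac{3}{4}$ ($q{\left(l \right)} = \frac{3}{4 \left(-1\right)^{2}} = \frac{3}{4 \cdot 1} = \frac{3}{4}$)
$\frac{369}{144} + q{\left(g{\left(-3,-2 \right)} \right)} \left(4 \left(-5\right) 2 - 2\right) = \frac{369}{144} + \frac{3 \left(4 \left(-5\right) 2 - 2\right)}{4} = 369 \cdot \frac{1}{144} + \frac{3 \left(\left(-20\right) 2 - 2\right)}{4} = \frac{41}{16} + \frac{3 \left(-40 - 2\right)}{4} = \frac{41}{16} + \frac{3}{4} \left(-42\right) = \frac{41}{16} - \frac{63}{2} = - \frac{463}{16}$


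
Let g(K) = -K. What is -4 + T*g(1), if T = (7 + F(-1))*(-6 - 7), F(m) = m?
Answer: 74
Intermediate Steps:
T = -78 (T = (7 - 1)*(-6 - 7) = 6*(-13) = -78)
-4 + T*g(1) = -4 - (-78) = -4 - 78*(-1) = -4 + 78 = 74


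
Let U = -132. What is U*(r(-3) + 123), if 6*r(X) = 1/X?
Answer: -48686/3 ≈ -16229.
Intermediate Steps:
r(X) = 1/(6*X)
U*(r(-3) + 123) = -132*((⅙)/(-3) + 123) = -132*((⅙)*(-⅓) + 123) = -132*(-1/18 + 123) = -132*2213/18 = -48686/3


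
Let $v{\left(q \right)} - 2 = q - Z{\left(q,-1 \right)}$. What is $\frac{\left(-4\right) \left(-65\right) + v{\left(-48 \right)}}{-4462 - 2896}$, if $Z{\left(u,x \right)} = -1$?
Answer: $- \frac{215}{7358} \approx -0.02922$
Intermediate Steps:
$v{\left(q \right)} = 3 + q$ ($v{\left(q \right)} = 2 + \left(q - -1\right) = 2 + \left(q + 1\right) = 2 + \left(1 + q\right) = 3 + q$)
$\frac{\left(-4\right) \left(-65\right) + v{\left(-48 \right)}}{-4462 - 2896} = \frac{\left(-4\right) \left(-65\right) + \left(3 - 48\right)}{-4462 - 2896} = \frac{260 - 45}{-7358} = 215 \left(- \frac{1}{7358}\right) = - \frac{215}{7358}$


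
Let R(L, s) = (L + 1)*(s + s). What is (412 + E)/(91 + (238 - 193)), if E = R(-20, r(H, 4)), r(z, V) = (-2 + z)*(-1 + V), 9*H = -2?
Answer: 499/102 ≈ 4.8922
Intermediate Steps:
H = -2/9 (H = (⅑)*(-2) = -2/9 ≈ -0.22222)
r(z, V) = (-1 + V)*(-2 + z)
R(L, s) = 2*s*(1 + L) (R(L, s) = (1 + L)*(2*s) = 2*s*(1 + L))
E = 760/3 (E = 2*(2 - 1*(-2/9) - 2*4 + 4*(-2/9))*(1 - 20) = 2*(2 + 2/9 - 8 - 8/9)*(-19) = 2*(-20/3)*(-19) = 760/3 ≈ 253.33)
(412 + E)/(91 + (238 - 193)) = (412 + 760/3)/(91 + (238 - 193)) = 1996/(3*(91 + 45)) = (1996/3)/136 = (1996/3)*(1/136) = 499/102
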